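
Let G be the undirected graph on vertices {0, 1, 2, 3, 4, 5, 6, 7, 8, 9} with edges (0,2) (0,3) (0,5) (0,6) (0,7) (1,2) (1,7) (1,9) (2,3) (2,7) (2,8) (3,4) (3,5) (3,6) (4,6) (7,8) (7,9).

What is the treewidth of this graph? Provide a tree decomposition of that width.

Every bag has size at most 3, so the width is 3 − 1 = 2 and tw(G) ≤ 2. For the lower bound, the 3 vertices {0, 2, 3} are pairwise adjacent, and any tree decomposition puts a clique entirely inside one bag — forcing width ≥ 2. Combining the bounds, tw(G) = 2.

Treewidth 2.
One such decomposition:
Bags: B1 = {1, 2, 7}  B2 = {0, 2, 7}  B3 = {0, 2, 3}  B4 = {0, 3, 6}  B5 = {0, 3, 5}  B6 = {1, 7, 9}  B7 = {2, 7, 8}  B8 = {3, 4, 6}
Tree: B1–B2, B2–B3, B3–B4, B3–B5, B1–B6, B1–B7, B4–B8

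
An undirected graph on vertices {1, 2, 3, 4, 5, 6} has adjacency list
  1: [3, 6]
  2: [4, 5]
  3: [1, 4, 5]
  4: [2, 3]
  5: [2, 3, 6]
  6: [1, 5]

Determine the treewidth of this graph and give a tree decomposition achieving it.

Treewidth 2.
One optimal decomposition is:
Bags: B1 = {1, 5, 6}  B2 = {1, 3, 5}  B3 = {2, 3, 5}  B4 = {2, 3, 4}
Tree: B1–B2, B2–B3, B3–B4

The largest bag has 3 vertices, giving width 2; this decomposition certifies tw(G) ≤ 2. Since 6–1–3–5–6 is a cycle in G, G is not acyclic. Forests are exactly the graphs of treewidth ≤ 1, so tw(G) ≥ 2. Combining the bounds, tw(G) = 2.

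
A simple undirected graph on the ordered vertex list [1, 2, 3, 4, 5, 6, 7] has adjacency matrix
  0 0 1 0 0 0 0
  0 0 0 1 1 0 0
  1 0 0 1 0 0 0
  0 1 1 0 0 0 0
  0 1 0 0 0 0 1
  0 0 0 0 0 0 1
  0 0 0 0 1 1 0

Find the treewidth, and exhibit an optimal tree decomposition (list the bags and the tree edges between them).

Treewidth 1.
One optimal decomposition is:
Bags: B1 = {1, 3}  B2 = {3, 4}  B3 = {2, 4}  B4 = {2, 5}  B5 = {5, 7}  B6 = {6, 7}
Tree: B1–B2, B2–B3, B3–B4, B4–B5, B5–B6

The largest bag has 2 vertices, giving width 1; this decomposition certifies tw(G) ≤ 1. Since G has at least one edge (e.g. 1–3), it is not an edgeless graph, so tw(G) ≥ 1. Therefore the treewidth is 1.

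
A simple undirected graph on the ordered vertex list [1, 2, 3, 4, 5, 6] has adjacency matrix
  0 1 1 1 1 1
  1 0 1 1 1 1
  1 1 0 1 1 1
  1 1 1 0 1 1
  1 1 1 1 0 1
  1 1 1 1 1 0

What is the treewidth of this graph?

A width-5 tree decomposition is:
Bags: B1 = {1, 2, 3, 4, 5, 6}
Tree: (single bag)
With just one bag of size 6, the width is 6 − 1 = 5, so tw(G) ≤ 5. Conversely, {1, 2, 3, 4, 5, 6} is a clique of size 6, and the vertices of any clique must share a bag in every tree decomposition; so some bag has ≥ 6 vertices and tw(G) ≥ 5. Combining the bounds, tw(G) = 5.

5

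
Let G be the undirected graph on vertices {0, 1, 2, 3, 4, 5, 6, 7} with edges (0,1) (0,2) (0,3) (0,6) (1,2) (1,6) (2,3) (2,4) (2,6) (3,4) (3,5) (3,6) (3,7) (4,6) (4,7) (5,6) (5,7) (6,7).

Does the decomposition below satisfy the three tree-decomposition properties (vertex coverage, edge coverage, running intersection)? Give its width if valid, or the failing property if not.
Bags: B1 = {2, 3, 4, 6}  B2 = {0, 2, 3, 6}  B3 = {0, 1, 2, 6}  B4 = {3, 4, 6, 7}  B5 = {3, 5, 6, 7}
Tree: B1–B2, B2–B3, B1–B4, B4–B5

Yes; width 3.

Vertex coverage: the bags together contain {0, 1, 2, 3, 4, 5, 6, 7}, the full vertex set. Edge coverage: each edge of G has both endpoints in at least one bag. Running intersection: for every vertex, the bags containing it form a connected subtree. All three properties hold, so this is a valid tree decomposition of width max|bag| − 1 = 3, and hence tw(G) ≤ 3.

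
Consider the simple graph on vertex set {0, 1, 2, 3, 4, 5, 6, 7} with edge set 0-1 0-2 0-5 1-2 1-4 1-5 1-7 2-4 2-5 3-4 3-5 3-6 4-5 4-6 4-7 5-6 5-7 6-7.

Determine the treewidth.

A width-3 tree decomposition is:
Bags: B1 = {4, 5, 6, 7}  B2 = {3, 4, 5, 6}  B3 = {1, 4, 5, 7}  B4 = {1, 2, 4, 5}  B5 = {0, 1, 2, 5}
Tree: B1–B2, B1–B3, B3–B4, B4–B5
The largest bag has 4 vertices, giving width 3; this decomposition certifies tw(G) ≤ 3. On the other hand G contains the 4-clique {0, 1, 2, 5}. A clique must lie in a single bag of any decomposition, so no decomposition can have width below 3. Combining the bounds, tw(G) = 3.

3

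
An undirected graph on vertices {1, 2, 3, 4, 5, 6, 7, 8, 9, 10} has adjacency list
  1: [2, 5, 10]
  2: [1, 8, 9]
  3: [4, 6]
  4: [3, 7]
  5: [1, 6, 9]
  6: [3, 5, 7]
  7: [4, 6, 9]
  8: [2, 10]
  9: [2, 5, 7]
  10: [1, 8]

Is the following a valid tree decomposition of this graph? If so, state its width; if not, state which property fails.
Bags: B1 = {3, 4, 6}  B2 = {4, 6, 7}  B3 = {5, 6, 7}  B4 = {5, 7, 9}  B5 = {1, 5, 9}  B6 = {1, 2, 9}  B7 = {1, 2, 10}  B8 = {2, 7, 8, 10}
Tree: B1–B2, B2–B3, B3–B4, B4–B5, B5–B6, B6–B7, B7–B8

No — bags containing vertex 7 are not connected in the tree.

A tree decomposition must satisfy three properties: every vertex lies in some bag; for every edge, both endpoints lie together in some bag; and for every vertex, the bags containing it form a connected subtree. Here bags containing vertex 7 are not connected in the tree, so the decomposition is invalid.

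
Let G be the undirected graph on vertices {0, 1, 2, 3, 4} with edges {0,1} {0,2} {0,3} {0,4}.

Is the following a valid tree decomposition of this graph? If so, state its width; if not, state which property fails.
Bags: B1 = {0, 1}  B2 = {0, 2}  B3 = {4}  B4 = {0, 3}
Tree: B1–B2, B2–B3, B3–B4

No — edge (0,4) lies in no bag.

A tree decomposition must satisfy three properties: every vertex lies in some bag; for every edge, both endpoints lie together in some bag; and for every vertex, the bags containing it form a connected subtree. Here edge (0,4) lies in no bag, so the decomposition is invalid.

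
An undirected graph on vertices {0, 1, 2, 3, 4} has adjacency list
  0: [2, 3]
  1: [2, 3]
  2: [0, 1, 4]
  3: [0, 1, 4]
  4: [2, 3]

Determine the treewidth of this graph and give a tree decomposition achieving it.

Treewidth 2.
Bags: B1 = {0, 2, 3}  B2 = {2, 3, 4}  B3 = {1, 2, 3}
Tree: B1–B2, B2–B3

Every bag has size at most 3, so the width is 3 − 1 = 2 and tw(G) ≤ 2. The edges 2–0–3–4–2 form a cycle, so G is not a tree and its treewidth is at least 2. Therefore the treewidth is 2.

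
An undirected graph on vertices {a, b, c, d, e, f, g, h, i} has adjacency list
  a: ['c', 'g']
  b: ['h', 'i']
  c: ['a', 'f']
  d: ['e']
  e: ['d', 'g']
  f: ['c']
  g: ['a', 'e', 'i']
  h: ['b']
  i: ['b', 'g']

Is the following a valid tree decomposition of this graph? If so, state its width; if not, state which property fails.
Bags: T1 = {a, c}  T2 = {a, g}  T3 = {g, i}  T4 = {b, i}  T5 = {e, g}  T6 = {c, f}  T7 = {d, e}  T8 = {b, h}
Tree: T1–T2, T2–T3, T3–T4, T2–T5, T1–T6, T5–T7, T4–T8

Yes; width 1.

Vertex coverage: the bags together contain {a, b, c, d, e, f, g, h, i}, the full vertex set. Edge coverage: each edge of G has both endpoints in at least one bag. Running intersection: for every vertex, the bags containing it form a connected subtree. All three properties hold, so this is a valid tree decomposition of width max|bag| − 1 = 1, and hence tw(G) ≤ 1.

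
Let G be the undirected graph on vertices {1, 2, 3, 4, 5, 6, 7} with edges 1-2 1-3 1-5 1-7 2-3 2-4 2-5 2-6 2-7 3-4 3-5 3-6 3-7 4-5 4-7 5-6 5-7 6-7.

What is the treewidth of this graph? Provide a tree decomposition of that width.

Treewidth 4.
Bags: B1 = {2, 3, 5, 6, 7}  B2 = {1, 2, 3, 5, 7}  B3 = {2, 3, 4, 5, 7}
Tree: B1–B2, B1–B3

Each bag holds 5 vertices, so the decomposition has width 4, which upper-bounds the treewidth. Conversely, {1, 2, 3, 5, 7} is a clique of size 5, and the vertices of any clique must share a bag in every tree decomposition; so some bag has ≥ 5 vertices and tw(G) ≥ 4. Therefore the treewidth is 4.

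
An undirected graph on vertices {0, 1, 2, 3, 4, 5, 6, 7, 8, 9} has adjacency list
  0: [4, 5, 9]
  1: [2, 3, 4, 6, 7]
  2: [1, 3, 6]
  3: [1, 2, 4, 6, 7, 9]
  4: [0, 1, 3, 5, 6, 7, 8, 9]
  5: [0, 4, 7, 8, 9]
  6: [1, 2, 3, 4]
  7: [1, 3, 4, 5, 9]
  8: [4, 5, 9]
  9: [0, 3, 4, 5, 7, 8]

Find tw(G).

A width-3 tree decomposition is:
Bags: B1 = {1, 3, 4, 6}  B2 = {1, 3, 4, 7}  B3 = {1, 2, 3, 6}  B4 = {3, 4, 7, 9}  B5 = {4, 5, 7, 9}  B6 = {0, 4, 5, 9}  B7 = {4, 5, 8, 9}
Tree: B1–B2, B1–B3, B2–B4, B4–B5, B5–B6, B6–B7
The largest bag has 4 vertices, giving width 3; this decomposition certifies tw(G) ≤ 3. On the other hand G contains the 4-clique {1, 2, 3, 6}. A clique must lie in a single bag of any decomposition, so no decomposition can have width below 3. Hence tw(G) = 3 exactly.

3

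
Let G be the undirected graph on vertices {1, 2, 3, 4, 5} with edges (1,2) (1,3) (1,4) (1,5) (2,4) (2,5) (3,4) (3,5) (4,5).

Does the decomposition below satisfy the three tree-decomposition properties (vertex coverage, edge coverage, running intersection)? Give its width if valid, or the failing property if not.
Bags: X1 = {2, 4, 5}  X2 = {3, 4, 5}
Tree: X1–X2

A tree decomposition must satisfy three properties: every vertex lies in some bag; for every edge, both endpoints lie together in some bag; and for every vertex, the bags containing it form a connected subtree. Here vertex 1 appears in no bag, so the decomposition is invalid.

No — vertex 1 appears in no bag.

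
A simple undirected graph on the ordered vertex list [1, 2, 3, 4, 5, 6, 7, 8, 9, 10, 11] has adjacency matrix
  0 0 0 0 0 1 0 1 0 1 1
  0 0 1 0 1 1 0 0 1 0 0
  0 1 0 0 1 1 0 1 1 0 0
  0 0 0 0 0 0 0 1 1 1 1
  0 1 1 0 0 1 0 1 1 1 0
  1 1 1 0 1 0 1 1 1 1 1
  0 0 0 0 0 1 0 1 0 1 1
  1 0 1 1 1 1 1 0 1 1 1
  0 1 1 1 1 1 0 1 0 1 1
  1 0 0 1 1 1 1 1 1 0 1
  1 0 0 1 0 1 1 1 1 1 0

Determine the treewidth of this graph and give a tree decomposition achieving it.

Treewidth 4.
One such decomposition:
Bags: B1 = {6, 8, 9, 10, 11}  B2 = {1, 6, 8, 10, 11}  B3 = {6, 7, 8, 10, 11}  B4 = {5, 6, 8, 9, 10}  B5 = {3, 5, 6, 8, 9}  B6 = {4, 8, 9, 10, 11}  B7 = {2, 3, 5, 6, 9}
Tree: B1–B2, B1–B3, B1–B4, B4–B5, B1–B6, B5–B7

Every bag has size at most 5, so the width is 5 − 1 = 4 and tw(G) ≤ 4. For the lower bound, the 5 vertices {4, 8, 9, 10, 11} are pairwise adjacent, and any tree decomposition puts a clique entirely inside one bag — forcing width ≥ 4. The upper and lower bounds meet at 4, so that is the treewidth.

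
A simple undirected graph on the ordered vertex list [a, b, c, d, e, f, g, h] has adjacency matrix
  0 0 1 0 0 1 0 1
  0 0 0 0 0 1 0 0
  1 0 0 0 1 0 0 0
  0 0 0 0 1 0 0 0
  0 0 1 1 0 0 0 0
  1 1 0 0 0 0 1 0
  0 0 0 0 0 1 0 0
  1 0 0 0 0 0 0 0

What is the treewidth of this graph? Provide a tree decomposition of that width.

Treewidth 1.
Bags: B1 = {a, f}  B2 = {a, c}  B3 = {a, h}  B4 = {c, e}  B5 = {f, g}  B6 = {d, e}  B7 = {b, f}
Tree: B1–B2, B2–B3, B2–B4, B1–B5, B4–B6, B1–B7

The largest bag has 2 vertices, giving width 1; this decomposition certifies tw(G) ≤ 1. G has an edge, so its treewidth is at least 1. The upper and lower bounds meet at 1, so that is the treewidth.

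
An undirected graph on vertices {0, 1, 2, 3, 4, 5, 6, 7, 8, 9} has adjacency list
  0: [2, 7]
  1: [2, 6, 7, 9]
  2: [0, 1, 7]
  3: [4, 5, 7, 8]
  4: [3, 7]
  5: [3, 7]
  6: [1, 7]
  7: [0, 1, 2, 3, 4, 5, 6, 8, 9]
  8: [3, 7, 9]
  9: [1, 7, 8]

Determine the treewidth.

2

A width-2 tree decomposition is:
Bags: B1 = {3, 7, 8}  B2 = {3, 5, 7}  B3 = {7, 8, 9}  B4 = {3, 4, 7}  B5 = {1, 7, 9}  B6 = {1, 2, 7}  B7 = {1, 6, 7}  B8 = {0, 2, 7}
Tree: B1–B2, B1–B3, B2–B4, B3–B5, B5–B6, B6–B7, B6–B8
Each bag holds 3 vertices, so the decomposition has width 2, which upper-bounds the treewidth. Conversely, {0, 2, 7} is a clique of size 3, and the vertices of any clique must share a bag in every tree decomposition; so some bag has ≥ 3 vertices and tw(G) ≥ 2. The upper and lower bounds meet at 2, so that is the treewidth.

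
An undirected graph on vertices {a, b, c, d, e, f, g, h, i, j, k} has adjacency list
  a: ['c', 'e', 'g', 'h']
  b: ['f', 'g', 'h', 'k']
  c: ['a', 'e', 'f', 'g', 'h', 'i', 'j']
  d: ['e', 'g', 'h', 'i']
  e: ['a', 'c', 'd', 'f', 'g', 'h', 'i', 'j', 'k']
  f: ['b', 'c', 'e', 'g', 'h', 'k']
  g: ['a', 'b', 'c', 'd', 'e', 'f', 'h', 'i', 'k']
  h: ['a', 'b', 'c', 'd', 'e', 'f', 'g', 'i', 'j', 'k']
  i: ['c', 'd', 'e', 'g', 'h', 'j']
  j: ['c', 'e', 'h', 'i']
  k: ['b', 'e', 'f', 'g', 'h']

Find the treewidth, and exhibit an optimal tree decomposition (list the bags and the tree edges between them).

The largest bag has 5 vertices, giving width 4; this decomposition certifies tw(G) ≤ 4. On the other hand G contains the 5-clique {d, e, g, h, i}. A clique must lie in a single bag of any decomposition, so no decomposition can have width below 4. Combining the bounds, tw(G) = 4.

Treewidth 4.
One such decomposition:
Bags: B1 = {e, f, g, h, k}  B2 = {b, f, g, h, k}  B3 = {c, e, f, g, h}  B4 = {c, e, g, h, i}  B5 = {a, c, e, g, h}  B6 = {c, e, h, i, j}  B7 = {d, e, g, h, i}
Tree: B1–B2, B1–B3, B3–B4, B3–B5, B4–B6, B4–B7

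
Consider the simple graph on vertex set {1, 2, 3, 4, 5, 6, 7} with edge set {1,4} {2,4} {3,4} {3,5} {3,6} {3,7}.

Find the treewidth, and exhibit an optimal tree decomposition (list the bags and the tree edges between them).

Every bag has size at most 2, so the width is 2 − 1 = 1 and tw(G) ≤ 1. G has an edge, so its treewidth is at least 1. Hence tw(G) = 1 exactly.

Treewidth 1.
One optimal decomposition is:
Bags: B1 = {3, 4}  B2 = {3, 7}  B3 = {3, 6}  B4 = {3, 5}  B5 = {1, 4}  B6 = {2, 4}
Tree: B1–B2, B2–B3, B1–B4, B1–B5, B5–B6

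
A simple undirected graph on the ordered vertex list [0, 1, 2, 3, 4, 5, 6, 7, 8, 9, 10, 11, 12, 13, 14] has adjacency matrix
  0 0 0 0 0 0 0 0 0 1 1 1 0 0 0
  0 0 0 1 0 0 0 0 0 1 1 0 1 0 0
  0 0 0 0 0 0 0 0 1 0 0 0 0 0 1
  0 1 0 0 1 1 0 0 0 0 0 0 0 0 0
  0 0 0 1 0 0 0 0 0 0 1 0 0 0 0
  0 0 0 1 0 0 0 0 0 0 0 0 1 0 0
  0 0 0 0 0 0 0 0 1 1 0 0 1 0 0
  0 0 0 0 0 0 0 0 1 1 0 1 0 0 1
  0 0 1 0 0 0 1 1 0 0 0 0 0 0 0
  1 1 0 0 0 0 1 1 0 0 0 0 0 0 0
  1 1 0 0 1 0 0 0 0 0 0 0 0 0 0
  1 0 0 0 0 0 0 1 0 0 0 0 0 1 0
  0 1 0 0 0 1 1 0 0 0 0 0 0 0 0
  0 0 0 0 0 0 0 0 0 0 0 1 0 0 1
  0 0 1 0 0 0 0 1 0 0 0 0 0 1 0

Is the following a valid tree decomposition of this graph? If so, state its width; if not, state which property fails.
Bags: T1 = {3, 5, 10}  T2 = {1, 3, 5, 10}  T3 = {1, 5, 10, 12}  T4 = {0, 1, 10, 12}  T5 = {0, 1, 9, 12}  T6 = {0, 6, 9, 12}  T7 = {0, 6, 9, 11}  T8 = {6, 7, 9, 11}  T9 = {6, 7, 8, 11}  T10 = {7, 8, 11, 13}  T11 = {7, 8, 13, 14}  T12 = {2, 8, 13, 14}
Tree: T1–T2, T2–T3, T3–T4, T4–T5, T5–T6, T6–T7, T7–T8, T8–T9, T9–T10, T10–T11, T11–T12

No — vertex 4 appears in no bag.

A tree decomposition must satisfy three properties: every vertex lies in some bag; for every edge, both endpoints lie together in some bag; and for every vertex, the bags containing it form a connected subtree. Here vertex 4 appears in no bag, so the decomposition is invalid.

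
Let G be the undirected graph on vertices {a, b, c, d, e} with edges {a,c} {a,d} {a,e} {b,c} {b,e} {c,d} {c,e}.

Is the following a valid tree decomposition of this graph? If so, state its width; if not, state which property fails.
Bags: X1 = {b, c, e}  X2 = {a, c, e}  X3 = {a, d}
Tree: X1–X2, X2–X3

No — edge (c,d) lies in no bag.

A tree decomposition must satisfy three properties: every vertex lies in some bag; for every edge, both endpoints lie together in some bag; and for every vertex, the bags containing it form a connected subtree. Here edge (c,d) lies in no bag, so the decomposition is invalid.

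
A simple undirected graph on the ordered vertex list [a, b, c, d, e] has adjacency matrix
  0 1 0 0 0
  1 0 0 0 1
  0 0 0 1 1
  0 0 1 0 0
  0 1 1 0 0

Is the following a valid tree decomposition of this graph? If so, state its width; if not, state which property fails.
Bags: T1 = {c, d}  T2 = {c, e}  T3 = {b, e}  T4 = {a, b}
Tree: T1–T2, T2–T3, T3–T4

Checking the three conditions: (i) the bags cover all of {a, b, c, d, e}; (ii) for each edge, some bag contains both endpoints; (iii) the bags containing any fixed vertex form a subtree. All hold, so the decomposition is valid with width 2 − 1 = 1.

Yes; width 1.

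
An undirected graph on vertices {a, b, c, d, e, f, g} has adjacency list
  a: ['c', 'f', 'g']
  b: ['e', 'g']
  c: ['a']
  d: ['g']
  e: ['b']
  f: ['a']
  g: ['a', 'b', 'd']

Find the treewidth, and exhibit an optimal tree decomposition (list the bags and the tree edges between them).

Every bag has size at most 2, so the width is 2 − 1 = 1 and tw(G) ≤ 1. Since G has at least one edge (e.g. b–g), it is not an edgeless graph, so tw(G) ≥ 1. Hence tw(G) = 1 exactly.

Treewidth 1.
One optimal decomposition is:
Bags: B1 = {b, g}  B2 = {a, g}  B3 = {b, e}  B4 = {a, c}  B5 = {a, f}  B6 = {d, g}
Tree: B1–B2, B1–B3, B2–B4, B2–B5, B2–B6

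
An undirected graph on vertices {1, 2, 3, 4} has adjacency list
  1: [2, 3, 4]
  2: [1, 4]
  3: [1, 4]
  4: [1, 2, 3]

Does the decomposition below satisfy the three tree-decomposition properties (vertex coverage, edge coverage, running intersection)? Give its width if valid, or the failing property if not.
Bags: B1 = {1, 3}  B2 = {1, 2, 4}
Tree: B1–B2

No — edge (4,3) lies in no bag.

A tree decomposition must satisfy three properties: every vertex lies in some bag; for every edge, both endpoints lie together in some bag; and for every vertex, the bags containing it form a connected subtree. Here edge (4,3) lies in no bag, so the decomposition is invalid.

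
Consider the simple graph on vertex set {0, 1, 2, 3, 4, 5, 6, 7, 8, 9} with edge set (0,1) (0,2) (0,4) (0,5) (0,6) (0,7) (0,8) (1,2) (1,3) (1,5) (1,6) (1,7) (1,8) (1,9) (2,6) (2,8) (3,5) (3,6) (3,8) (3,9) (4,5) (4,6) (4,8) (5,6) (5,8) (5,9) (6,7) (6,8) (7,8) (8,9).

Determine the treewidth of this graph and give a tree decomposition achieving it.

Treewidth 4.
One optimal decomposition is:
Bags: B1 = {0, 4, 5, 6, 8}  B2 = {0, 1, 5, 6, 8}  B3 = {0, 1, 2, 6, 8}  B4 = {1, 3, 5, 6, 8}  B5 = {0, 1, 6, 7, 8}  B6 = {1, 3, 5, 8, 9}
Tree: B1–B2, B2–B3, B2–B4, B3–B5, B4–B6

Every bag has size at most 5, so the width is 5 − 1 = 4 and tw(G) ≤ 4. Conversely, {1, 3, 5, 8, 9} is a clique of size 5, and the vertices of any clique must share a bag in every tree decomposition; so some bag has ≥ 5 vertices and tw(G) ≥ 4. Combining the bounds, tw(G) = 4.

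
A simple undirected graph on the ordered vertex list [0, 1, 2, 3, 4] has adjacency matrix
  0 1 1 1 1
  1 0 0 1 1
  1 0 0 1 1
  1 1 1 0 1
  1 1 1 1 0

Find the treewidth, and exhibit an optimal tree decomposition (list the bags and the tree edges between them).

Treewidth 3.
One optimal decomposition is:
Bags: B1 = {0, 2, 3, 4}  B2 = {0, 1, 3, 4}
Tree: B1–B2

The largest bag has 4 vertices, giving width 3; this decomposition certifies tw(G) ≤ 3. On the other hand G contains the 4-clique {0, 1, 3, 4}. A clique must lie in a single bag of any decomposition, so no decomposition can have width below 3. Hence tw(G) = 3 exactly.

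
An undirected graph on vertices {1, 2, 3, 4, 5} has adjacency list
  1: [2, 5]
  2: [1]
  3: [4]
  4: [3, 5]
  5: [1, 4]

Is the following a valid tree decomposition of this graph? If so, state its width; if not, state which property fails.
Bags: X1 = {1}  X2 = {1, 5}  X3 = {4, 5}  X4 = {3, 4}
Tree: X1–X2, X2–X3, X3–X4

No — vertex 2 appears in no bag.

A tree decomposition must satisfy three properties: every vertex lies in some bag; for every edge, both endpoints lie together in some bag; and for every vertex, the bags containing it form a connected subtree. Here vertex 2 appears in no bag, so the decomposition is invalid.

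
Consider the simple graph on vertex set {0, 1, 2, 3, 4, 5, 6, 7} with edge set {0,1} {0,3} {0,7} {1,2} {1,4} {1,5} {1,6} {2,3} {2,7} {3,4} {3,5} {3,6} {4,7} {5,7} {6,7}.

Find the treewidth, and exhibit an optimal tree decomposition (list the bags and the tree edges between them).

Each bag holds 4 vertices, so the decomposition has width 3, which upper-bounds the treewidth. For the lower bound: the 4 vertex sets {5,7}, {0,1}, {3}, {2} are disjoint, each induces a connected subgraph, and every pair is joined by at least one edge of G. Contracting each set to a single vertex therefore yields K_{4} as a minor, and since treewidth is minor-monotone, tw(G) ≥ tw(K_{4}) = 3. Therefore the treewidth is 3.

Treewidth 3.
One optimal decomposition is:
Bags: B1 = {1, 3, 5, 7}  B2 = {0, 1, 3, 7}  B3 = {1, 2, 3, 7}  B4 = {1, 3, 4, 7}  B5 = {1, 3, 6, 7}
Tree: B1–B2, B2–B3, B3–B4, B4–B5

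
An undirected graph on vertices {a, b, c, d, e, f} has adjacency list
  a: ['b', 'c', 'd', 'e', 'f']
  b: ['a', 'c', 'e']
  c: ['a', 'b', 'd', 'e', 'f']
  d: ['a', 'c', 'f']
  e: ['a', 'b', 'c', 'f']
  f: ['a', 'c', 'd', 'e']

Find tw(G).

3

A width-3 tree decomposition is:
Bags: B1 = {a, c, d, f}  B2 = {a, c, e, f}  B3 = {a, b, c, e}
Tree: B1–B2, B2–B3
Every bag has size at most 4, so the width is 4 − 1 = 3 and tw(G) ≤ 3. For the lower bound, the 4 vertices {a, c, d, f} are pairwise adjacent, and any tree decomposition puts a clique entirely inside one bag — forcing width ≥ 3. The upper and lower bounds meet at 3, so that is the treewidth.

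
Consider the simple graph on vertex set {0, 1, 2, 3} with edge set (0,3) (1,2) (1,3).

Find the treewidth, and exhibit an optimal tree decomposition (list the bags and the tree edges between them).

Every bag has size at most 2, so the width is 2 − 1 = 1 and tw(G) ≤ 1. G has an edge, so its treewidth is at least 1. Therefore the treewidth is 1.

Treewidth 1.
One such decomposition:
Bags: B1 = {0, 3}  B2 = {1, 3}  B3 = {1, 2}
Tree: B1–B2, B2–B3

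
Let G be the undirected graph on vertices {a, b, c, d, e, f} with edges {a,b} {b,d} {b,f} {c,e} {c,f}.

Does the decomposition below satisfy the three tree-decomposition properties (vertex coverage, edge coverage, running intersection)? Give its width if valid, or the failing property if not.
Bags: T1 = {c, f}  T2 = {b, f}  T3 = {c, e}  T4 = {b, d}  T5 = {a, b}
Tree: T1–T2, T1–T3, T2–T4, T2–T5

Vertex coverage: the bags together contain {a, b, c, d, e, f}, the full vertex set. Edge coverage: each edge of G has both endpoints in at least one bag. Running intersection: for every vertex, the bags containing it form a connected subtree. All three properties hold, so this is a valid tree decomposition of width max|bag| − 1 = 1, and hence tw(G) ≤ 1.

Yes; width 1.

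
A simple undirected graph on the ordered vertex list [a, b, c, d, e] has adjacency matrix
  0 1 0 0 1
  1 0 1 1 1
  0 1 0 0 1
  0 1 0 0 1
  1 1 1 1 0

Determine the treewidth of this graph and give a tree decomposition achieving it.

Every bag has size at most 3, so the width is 3 − 1 = 2 and tw(G) ≤ 2. Conversely, {b, d, e} is a clique of size 3, and the vertices of any clique must share a bag in every tree decomposition; so some bag has ≥ 3 vertices and tw(G) ≥ 2. The upper and lower bounds meet at 2, so that is the treewidth.

Treewidth 2.
Bags: B1 = {b, c, e}  B2 = {b, d, e}  B3 = {a, b, e}
Tree: B1–B2, B1–B3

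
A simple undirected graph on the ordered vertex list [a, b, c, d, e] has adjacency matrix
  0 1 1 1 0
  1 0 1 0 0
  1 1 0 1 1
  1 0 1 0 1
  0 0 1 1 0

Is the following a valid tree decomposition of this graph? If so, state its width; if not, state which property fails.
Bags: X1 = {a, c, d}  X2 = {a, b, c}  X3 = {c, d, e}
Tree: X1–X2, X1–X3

Yes; width 2.

Checking the three conditions: (i) the bags cover all of {a, b, c, d, e}; (ii) for each edge, some bag contains both endpoints; (iii) the bags containing any fixed vertex form a subtree. All hold, so the decomposition is valid with width 3 − 1 = 2.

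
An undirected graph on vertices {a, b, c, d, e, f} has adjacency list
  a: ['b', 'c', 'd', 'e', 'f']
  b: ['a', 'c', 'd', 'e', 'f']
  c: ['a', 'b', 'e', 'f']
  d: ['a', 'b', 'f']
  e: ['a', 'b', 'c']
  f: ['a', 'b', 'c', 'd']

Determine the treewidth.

A width-3 tree decomposition is:
Bags: B1 = {a, b, c, f}  B2 = {a, b, d, f}  B3 = {a, b, c, e}
Tree: B1–B2, B1–B3
Each bag holds 4 vertices, so the decomposition has width 3, which upper-bounds the treewidth. On the other hand G contains the 4-clique {a, b, d, f}. A clique must lie in a single bag of any decomposition, so no decomposition can have width below 3. The upper and lower bounds meet at 3, so that is the treewidth.

3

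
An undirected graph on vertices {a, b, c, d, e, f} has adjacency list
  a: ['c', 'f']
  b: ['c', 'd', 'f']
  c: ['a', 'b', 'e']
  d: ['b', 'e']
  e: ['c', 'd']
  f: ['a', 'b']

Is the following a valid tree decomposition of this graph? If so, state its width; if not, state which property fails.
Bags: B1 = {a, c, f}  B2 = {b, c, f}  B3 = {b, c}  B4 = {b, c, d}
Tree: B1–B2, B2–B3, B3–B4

No — vertex e appears in no bag.

A tree decomposition must satisfy three properties: every vertex lies in some bag; for every edge, both endpoints lie together in some bag; and for every vertex, the bags containing it form a connected subtree. Here vertex e appears in no bag, so the decomposition is invalid.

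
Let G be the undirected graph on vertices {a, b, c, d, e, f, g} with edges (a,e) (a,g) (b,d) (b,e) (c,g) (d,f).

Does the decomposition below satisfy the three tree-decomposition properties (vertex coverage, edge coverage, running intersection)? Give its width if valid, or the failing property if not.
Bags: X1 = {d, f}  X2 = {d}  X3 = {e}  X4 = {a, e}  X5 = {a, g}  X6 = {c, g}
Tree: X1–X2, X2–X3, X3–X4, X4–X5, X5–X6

A tree decomposition must satisfy three properties: every vertex lies in some bag; for every edge, both endpoints lie together in some bag; and for every vertex, the bags containing it form a connected subtree. Here vertex b appears in no bag, so the decomposition is invalid.

No — vertex b appears in no bag.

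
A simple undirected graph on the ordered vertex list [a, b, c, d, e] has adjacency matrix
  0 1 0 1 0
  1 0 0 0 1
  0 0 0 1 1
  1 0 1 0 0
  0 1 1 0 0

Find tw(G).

A width-2 tree decomposition is:
Bags: B1 = {b, c, e}  B2 = {b, c, d}  B3 = {a, b, d}
Tree: B1–B2, B2–B3
The largest bag has 3 vertices, giving width 2; this decomposition certifies tw(G) ≤ 2. Since b–e–c–d–a–b is a cycle in G, G is not acyclic. Forests are exactly the graphs of treewidth ≤ 1, so tw(G) ≥ 2. Combining the bounds, tw(G) = 2.

2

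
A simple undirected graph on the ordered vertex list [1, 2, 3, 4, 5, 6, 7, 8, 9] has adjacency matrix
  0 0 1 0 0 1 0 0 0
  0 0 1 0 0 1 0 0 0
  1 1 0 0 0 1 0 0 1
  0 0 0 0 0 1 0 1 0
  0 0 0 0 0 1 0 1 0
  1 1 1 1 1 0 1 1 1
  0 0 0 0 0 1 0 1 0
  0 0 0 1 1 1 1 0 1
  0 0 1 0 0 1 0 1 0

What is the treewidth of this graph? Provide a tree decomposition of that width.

Treewidth 2.
Bags: B1 = {1, 3, 6}  B2 = {3, 6, 9}  B3 = {6, 8, 9}  B4 = {4, 6, 8}  B5 = {6, 7, 8}  B6 = {2, 3, 6}  B7 = {5, 6, 8}
Tree: B1–B2, B2–B3, B3–B4, B4–B5, B2–B6, B5–B7

Each bag holds 3 vertices, so the decomposition has width 2, which upper-bounds the treewidth. Conversely, {6, 8, 9} is a clique of size 3, and the vertices of any clique must share a bag in every tree decomposition; so some bag has ≥ 3 vertices and tw(G) ≥ 2. Therefore the treewidth is 2.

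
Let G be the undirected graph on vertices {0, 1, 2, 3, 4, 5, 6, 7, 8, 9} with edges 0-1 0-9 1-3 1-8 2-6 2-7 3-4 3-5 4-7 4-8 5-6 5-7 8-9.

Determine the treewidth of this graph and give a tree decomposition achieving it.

The largest bag has 3 vertices, giving width 2; this decomposition certifies tw(G) ≤ 2. The edges 2–6–5–7–2 form a cycle, so G is not a tree and its treewidth is at least 2. The upper and lower bounds meet at 2, so that is the treewidth.

Treewidth 2.
One optimal decomposition is:
Bags: B1 = {2, 6, 7}  B2 = {5, 6, 7}  B3 = {4, 5, 7}  B4 = {3, 4, 5}  B5 = {3, 4, 8}  B6 = {1, 3, 8}  B7 = {1, 8, 9}  B8 = {0, 1, 9}
Tree: B1–B2, B2–B3, B3–B4, B4–B5, B5–B6, B6–B7, B7–B8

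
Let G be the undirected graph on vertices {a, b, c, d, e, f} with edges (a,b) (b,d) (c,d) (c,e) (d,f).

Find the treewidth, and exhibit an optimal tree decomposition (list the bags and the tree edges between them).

The largest bag has 2 vertices, giving width 1; this decomposition certifies tw(G) ≤ 1. G has an edge, so its treewidth is at least 1. Combining the bounds, tw(G) = 1.

Treewidth 1.
Bags: B1 = {c, d}  B2 = {b, d}  B3 = {d, f}  B4 = {c, e}  B5 = {a, b}
Tree: B1–B2, B1–B3, B1–B4, B2–B5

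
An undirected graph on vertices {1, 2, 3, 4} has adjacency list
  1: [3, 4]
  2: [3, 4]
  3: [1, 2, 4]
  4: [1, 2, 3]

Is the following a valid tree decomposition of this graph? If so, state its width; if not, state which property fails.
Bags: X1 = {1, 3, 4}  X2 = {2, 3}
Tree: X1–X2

A tree decomposition must satisfy three properties: every vertex lies in some bag; for every edge, both endpoints lie together in some bag; and for every vertex, the bags containing it form a connected subtree. Here edge (4,2) lies in no bag, so the decomposition is invalid.

No — edge (4,2) lies in no bag.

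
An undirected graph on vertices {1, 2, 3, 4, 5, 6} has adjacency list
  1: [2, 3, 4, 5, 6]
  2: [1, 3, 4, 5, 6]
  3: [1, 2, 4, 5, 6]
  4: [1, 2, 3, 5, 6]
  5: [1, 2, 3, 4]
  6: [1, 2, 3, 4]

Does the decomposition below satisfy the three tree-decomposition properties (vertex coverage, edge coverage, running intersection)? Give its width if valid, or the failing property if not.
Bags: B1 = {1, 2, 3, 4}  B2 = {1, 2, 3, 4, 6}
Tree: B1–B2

A tree decomposition must satisfy three properties: every vertex lies in some bag; for every edge, both endpoints lie together in some bag; and for every vertex, the bags containing it form a connected subtree. Here vertex 5 appears in no bag, so the decomposition is invalid.

No — vertex 5 appears in no bag.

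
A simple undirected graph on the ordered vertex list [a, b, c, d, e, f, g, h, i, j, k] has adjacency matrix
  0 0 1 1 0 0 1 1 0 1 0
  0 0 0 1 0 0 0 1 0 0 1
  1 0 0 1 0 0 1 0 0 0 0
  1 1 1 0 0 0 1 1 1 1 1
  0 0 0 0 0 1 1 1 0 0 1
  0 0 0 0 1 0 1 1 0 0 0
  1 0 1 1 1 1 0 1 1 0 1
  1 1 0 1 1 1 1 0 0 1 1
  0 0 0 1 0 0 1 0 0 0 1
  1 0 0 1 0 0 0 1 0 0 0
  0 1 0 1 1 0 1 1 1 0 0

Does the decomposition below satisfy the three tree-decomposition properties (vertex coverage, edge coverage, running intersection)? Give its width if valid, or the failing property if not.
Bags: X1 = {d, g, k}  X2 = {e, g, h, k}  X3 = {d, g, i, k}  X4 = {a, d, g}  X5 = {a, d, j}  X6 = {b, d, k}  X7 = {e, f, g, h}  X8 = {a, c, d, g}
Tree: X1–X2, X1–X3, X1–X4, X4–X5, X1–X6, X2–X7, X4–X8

No — edge (h,d) lies in no bag.

A tree decomposition must satisfy three properties: every vertex lies in some bag; for every edge, both endpoints lie together in some bag; and for every vertex, the bags containing it form a connected subtree. Here edge (h,d) lies in no bag, so the decomposition is invalid.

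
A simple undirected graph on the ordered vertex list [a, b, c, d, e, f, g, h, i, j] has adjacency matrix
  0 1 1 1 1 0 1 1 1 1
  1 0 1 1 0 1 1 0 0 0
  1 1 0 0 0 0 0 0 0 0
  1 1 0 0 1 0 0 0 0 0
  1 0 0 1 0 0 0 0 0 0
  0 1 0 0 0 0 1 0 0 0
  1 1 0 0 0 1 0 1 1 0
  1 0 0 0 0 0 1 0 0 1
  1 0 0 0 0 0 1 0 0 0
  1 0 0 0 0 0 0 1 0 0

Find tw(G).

A width-2 tree decomposition is:
Bags: B1 = {a, g, h}  B2 = {a, b, g}  B3 = {b, f, g}  B4 = {a, b, c}  B5 = {a, b, d}  B6 = {a, d, e}  B7 = {a, h, j}  B8 = {a, g, i}
Tree: B1–B2, B2–B3, B2–B4, B4–B5, B5–B6, B1–B7, B1–B8
The largest bag has 3 vertices, giving width 2; this decomposition certifies tw(G) ≤ 2. For the lower bound, the 3 vertices {a, d, e} are pairwise adjacent, and any tree decomposition puts a clique entirely inside one bag — forcing width ≥ 2. Combining the bounds, tw(G) = 2.

2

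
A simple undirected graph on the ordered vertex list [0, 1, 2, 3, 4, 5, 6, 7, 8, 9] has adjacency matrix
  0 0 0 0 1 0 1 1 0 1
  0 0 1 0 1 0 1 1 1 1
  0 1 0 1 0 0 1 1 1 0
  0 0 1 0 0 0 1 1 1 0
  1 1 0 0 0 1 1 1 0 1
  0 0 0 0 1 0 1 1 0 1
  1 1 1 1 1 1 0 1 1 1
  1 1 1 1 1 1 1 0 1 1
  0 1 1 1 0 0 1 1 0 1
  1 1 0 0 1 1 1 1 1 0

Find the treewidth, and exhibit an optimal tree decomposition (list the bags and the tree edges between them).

Treewidth 4.
One such decomposition:
Bags: B1 = {1, 6, 7, 8, 9}  B2 = {1, 2, 6, 7, 8}  B3 = {2, 3, 6, 7, 8}  B4 = {1, 4, 6, 7, 9}  B5 = {4, 5, 6, 7, 9}  B6 = {0, 4, 6, 7, 9}
Tree: B1–B2, B2–B3, B1–B4, B4–B5, B4–B6

Every bag has size at most 5, so the width is 5 − 1 = 4 and tw(G) ≤ 4. For the lower bound, the 5 vertices {1, 6, 7, 8, 9} are pairwise adjacent, and any tree decomposition puts a clique entirely inside one bag — forcing width ≥ 4. Combining the bounds, tw(G) = 4.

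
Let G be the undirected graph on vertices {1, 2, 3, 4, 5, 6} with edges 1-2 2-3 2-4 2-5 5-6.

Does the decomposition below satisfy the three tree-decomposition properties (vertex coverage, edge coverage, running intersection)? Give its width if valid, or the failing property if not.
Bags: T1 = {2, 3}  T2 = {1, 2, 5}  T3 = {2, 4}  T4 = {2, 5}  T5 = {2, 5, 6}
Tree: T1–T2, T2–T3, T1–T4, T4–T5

A tree decomposition must satisfy three properties: every vertex lies in some bag; for every edge, both endpoints lie together in some bag; and for every vertex, the bags containing it form a connected subtree. Here bags containing vertex 5 are not connected in the tree, so the decomposition is invalid.

No — bags containing vertex 5 are not connected in the tree.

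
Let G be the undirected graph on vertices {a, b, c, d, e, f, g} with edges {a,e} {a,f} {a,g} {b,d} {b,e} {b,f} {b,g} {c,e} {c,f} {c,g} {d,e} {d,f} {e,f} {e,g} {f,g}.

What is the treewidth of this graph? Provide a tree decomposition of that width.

Each bag holds 4 vertices, so the decomposition has width 3, which upper-bounds the treewidth. On the other hand G contains the 4-clique {b, d, e, f}. A clique must lie in a single bag of any decomposition, so no decomposition can have width below 3. The upper and lower bounds meet at 3, so that is the treewidth.

Treewidth 3.
One optimal decomposition is:
Bags: B1 = {b, e, f, g}  B2 = {a, e, f, g}  B3 = {b, d, e, f}  B4 = {c, e, f, g}
Tree: B1–B2, B1–B3, B2–B4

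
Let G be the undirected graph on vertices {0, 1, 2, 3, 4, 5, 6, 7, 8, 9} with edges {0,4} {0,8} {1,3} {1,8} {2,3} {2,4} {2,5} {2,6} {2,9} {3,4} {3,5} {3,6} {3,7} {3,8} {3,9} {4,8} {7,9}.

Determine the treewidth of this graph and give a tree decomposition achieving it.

The largest bag has 3 vertices, giving width 2; this decomposition certifies tw(G) ≤ 2. Conversely, {0, 4, 8} is a clique of size 3, and the vertices of any clique must share a bag in every tree decomposition; so some bag has ≥ 3 vertices and tw(G) ≥ 2. Combining the bounds, tw(G) = 2.

Treewidth 2.
Bags: B1 = {2, 3, 6}  B2 = {2, 3, 9}  B3 = {2, 3, 4}  B4 = {3, 7, 9}  B5 = {2, 3, 5}  B6 = {3, 4, 8}  B7 = {1, 3, 8}  B8 = {0, 4, 8}
Tree: B1–B2, B2–B3, B2–B4, B2–B5, B3–B6, B6–B7, B6–B8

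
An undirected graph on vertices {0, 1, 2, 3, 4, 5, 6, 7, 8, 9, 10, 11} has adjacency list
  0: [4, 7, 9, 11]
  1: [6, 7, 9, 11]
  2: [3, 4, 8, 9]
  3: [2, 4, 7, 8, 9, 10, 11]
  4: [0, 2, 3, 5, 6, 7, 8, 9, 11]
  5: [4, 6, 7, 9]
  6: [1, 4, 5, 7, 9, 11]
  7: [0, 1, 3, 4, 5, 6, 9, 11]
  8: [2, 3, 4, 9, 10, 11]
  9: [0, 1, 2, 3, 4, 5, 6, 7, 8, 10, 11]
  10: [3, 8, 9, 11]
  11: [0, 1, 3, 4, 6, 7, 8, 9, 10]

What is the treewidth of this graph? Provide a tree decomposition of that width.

Every bag has size at most 5, so the width is 5 − 1 = 4 and tw(G) ≤ 4. On the other hand G contains the 5-clique {1, 6, 7, 9, 11}. A clique must lie in a single bag of any decomposition, so no decomposition can have width below 4. The upper and lower bounds meet at 4, so that is the treewidth.

Treewidth 4.
One such decomposition:
Bags: B1 = {3, 4, 8, 9, 11}  B2 = {3, 4, 7, 9, 11}  B3 = {4, 6, 7, 9, 11}  B4 = {1, 6, 7, 9, 11}  B5 = {0, 4, 7, 9, 11}  B6 = {3, 8, 9, 10, 11}  B7 = {4, 5, 6, 7, 9}  B8 = {2, 3, 4, 8, 9}
Tree: B1–B2, B2–B3, B3–B4, B3–B5, B1–B6, B3–B7, B1–B8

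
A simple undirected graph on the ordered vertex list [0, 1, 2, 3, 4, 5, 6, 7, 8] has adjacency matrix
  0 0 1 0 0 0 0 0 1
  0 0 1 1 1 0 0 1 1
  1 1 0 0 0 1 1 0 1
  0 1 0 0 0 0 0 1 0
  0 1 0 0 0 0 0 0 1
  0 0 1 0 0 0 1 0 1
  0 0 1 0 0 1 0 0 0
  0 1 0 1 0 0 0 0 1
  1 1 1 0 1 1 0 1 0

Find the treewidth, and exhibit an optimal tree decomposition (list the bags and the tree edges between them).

Treewidth 2.
One such decomposition:
Bags: B1 = {1, 7, 8}  B2 = {1, 2, 8}  B3 = {2, 5, 8}  B4 = {2, 5, 6}  B5 = {0, 2, 8}  B6 = {1, 3, 7}  B7 = {1, 4, 8}
Tree: B1–B2, B2–B3, B3–B4, B2–B5, B1–B6, B1–B7

Every bag has size at most 3, so the width is 3 − 1 = 2 and tw(G) ≤ 2. For the lower bound, the 3 vertices {0, 2, 8} are pairwise adjacent, and any tree decomposition puts a clique entirely inside one bag — forcing width ≥ 2. Therefore the treewidth is 2.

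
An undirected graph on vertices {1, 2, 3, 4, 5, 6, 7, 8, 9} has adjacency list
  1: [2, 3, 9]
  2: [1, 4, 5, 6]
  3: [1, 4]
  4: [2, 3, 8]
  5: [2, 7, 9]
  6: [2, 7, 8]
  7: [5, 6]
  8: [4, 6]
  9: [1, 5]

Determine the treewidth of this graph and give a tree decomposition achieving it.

Treewidth 3.
One optimal decomposition is:
Bags: B1 = {1, 3, 4, 8}  B2 = {1, 2, 4, 8}  B3 = {1, 2, 6, 8}  B4 = {1, 2, 6, 9}  B5 = {2, 5, 6, 9}  B6 = {5, 6, 7, 9}
Tree: B1–B2, B2–B3, B3–B4, B4–B5, B5–B6

Each bag holds 4 vertices, so the decomposition has width 3, which upper-bounds the treewidth. For the lower bound: the 4 vertex sets {3,4,8}, {1}, {2}, {5,6,7,9} are disjoint, each induces a connected subgraph, and every pair is joined by at least one edge of G. Contracting each set to a single vertex therefore yields K_{4} as a minor, and since treewidth is minor-monotone, tw(G) ≥ tw(K_{4}) = 3. The upper and lower bounds meet at 3, so that is the treewidth.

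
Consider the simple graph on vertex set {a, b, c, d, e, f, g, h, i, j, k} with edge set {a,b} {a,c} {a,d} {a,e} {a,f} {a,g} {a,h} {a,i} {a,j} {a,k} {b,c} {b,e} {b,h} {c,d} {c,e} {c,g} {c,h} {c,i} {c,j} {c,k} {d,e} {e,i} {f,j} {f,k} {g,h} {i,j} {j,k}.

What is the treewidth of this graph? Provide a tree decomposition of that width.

The largest bag has 4 vertices, giving width 3; this decomposition certifies tw(G) ≤ 3. On the other hand G contains the 4-clique {a, c, g, h}. A clique must lie in a single bag of any decomposition, so no decomposition can have width below 3. Hence tw(G) = 3 exactly.

Treewidth 3.
One optimal decomposition is:
Bags: B1 = {a, b, c, e}  B2 = {a, b, c, h}  B3 = {a, c, e, i}  B4 = {a, c, i, j}  B5 = {a, c, g, h}  B6 = {a, c, j, k}  B7 = {a, c, d, e}  B8 = {a, f, j, k}
Tree: B1–B2, B1–B3, B3–B4, B2–B5, B4–B6, B3–B7, B6–B8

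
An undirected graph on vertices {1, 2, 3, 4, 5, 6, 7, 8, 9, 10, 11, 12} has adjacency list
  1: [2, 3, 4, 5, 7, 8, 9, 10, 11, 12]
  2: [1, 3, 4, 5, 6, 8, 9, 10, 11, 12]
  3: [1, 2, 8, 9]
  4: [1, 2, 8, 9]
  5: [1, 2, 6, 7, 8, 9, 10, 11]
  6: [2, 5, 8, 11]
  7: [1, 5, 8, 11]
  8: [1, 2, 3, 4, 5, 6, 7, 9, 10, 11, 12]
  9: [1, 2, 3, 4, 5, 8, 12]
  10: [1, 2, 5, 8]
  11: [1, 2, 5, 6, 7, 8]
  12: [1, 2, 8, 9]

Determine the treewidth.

A width-4 tree decomposition is:
Bags: B1 = {1, 2, 5, 8, 9}  B2 = {1, 2, 8, 9, 12}  B3 = {1, 2, 3, 8, 9}  B4 = {1, 2, 5, 8, 11}  B5 = {1, 2, 4, 8, 9}  B6 = {2, 5, 6, 8, 11}  B7 = {1, 5, 7, 8, 11}  B8 = {1, 2, 5, 8, 10}
Tree: B1–B2, B2–B3, B1–B4, B1–B5, B4–B6, B4–B7, B1–B8
The largest bag has 5 vertices, giving width 4; this decomposition certifies tw(G) ≤ 4. On the other hand G contains the 5-clique {1, 2, 5, 8, 9}. A clique must lie in a single bag of any decomposition, so no decomposition can have width below 4. Combining the bounds, tw(G) = 4.

4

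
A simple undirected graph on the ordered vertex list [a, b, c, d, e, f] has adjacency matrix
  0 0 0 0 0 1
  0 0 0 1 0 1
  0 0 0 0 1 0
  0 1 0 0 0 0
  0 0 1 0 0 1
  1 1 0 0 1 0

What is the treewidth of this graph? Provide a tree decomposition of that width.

Each bag holds 2 vertices, so the decomposition has width 1, which upper-bounds the treewidth. G has an edge, so its treewidth is at least 1. The upper and lower bounds meet at 1, so that is the treewidth.

Treewidth 1.
One such decomposition:
Bags: B1 = {b, f}  B2 = {e, f}  B3 = {b, d}  B4 = {c, e}  B5 = {a, f}
Tree: B1–B2, B1–B3, B2–B4, B2–B5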